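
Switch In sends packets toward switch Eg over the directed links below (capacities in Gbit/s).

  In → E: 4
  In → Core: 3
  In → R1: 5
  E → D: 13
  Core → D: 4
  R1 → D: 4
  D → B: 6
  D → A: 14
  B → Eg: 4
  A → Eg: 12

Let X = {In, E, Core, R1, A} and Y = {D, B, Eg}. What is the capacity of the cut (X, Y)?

33

Edges leaving {In, E, Core, R1, A}: E→D (13), Core→D (4), R1→D (4), A→Eg (12).
Cut capacity = 13 + 4 + 4 + 12 = 33.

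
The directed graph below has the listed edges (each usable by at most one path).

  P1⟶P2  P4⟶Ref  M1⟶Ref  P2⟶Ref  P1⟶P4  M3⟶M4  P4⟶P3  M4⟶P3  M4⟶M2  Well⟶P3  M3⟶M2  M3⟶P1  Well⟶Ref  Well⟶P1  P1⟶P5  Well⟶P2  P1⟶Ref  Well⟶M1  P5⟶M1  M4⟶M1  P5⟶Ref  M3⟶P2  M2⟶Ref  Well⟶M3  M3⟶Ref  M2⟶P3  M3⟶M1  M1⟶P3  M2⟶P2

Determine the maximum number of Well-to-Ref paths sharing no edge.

5

Assign every edge capacity 1; by Menger, the answer equals the max flow.
Path Well→Ref (+1); total 1.
Path Well→M3→Ref (+1); total 2.
Path Well→P1→Ref (+1); total 3.
Path Well→P2→Ref (+1); total 4.
Path Well→M1→Ref (+1); total 5.
No residual Well→Ref path; max flow = 5.
Certifying cut of size 5: {Well→M1, Well→M3, Well→P1, Well→P2, Well→Ref}.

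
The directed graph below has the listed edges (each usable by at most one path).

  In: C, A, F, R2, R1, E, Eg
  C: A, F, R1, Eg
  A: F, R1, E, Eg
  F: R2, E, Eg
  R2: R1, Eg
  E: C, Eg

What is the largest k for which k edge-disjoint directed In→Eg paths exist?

Assign every edge capacity 1; by Menger, the answer equals the max flow.
Path In→Eg (+1); total 1.
Path In→C→Eg (+1); total 2.
Path In→A→Eg (+1); total 3.
Path In→F→Eg (+1); total 4.
Path In→R2→Eg (+1); total 5.
Path In→E→Eg (+1); total 6.
No residual In→Eg path; max flow = 6.
Certifying cut of size 6: {In→A, In→C, In→E, In→Eg, In→F, In→R2}.

6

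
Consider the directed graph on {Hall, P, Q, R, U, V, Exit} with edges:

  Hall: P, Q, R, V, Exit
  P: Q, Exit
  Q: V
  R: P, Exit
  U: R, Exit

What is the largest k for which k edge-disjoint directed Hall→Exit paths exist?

3

Assign every edge capacity 1; by Menger, the answer equals the max flow.
Path Hall→Exit (+1); total 1.
Path Hall→P→Exit (+1); total 2.
Path Hall→R→Exit (+1); total 3.
No residual Hall→Exit path; max flow = 3.
Certifying cut of size 3: {Hall→Exit, Hall→P, Hall→R}.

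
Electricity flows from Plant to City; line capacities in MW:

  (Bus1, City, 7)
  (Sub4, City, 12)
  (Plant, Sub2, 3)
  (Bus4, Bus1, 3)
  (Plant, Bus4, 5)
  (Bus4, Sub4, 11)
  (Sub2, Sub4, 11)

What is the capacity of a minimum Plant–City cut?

Augment Plant→Bus4→Bus1→City: bottleneck 3, flow now 3.
Augment Plant→Bus4→Sub4→City: bottleneck 2, flow now 5.
Augment Plant→Sub2→Sub4→City: bottleneck 3, flow now 8.
No augmenting path remains; maximum flow = 8.
By max-flow min-cut, the minimum cut capacity equals the max flow.
In the residual graph, reachable from Plant: {Plant}.
Min-cut edges: Plant→Bus4 (5), Plant→Sub2 (3); capacity 5 + 3 = 8.

8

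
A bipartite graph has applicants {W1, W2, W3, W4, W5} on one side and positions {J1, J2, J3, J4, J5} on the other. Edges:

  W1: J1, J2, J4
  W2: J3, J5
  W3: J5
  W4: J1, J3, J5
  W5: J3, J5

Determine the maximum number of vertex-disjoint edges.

4

Unit-capacity flow: source→left, listed edges, right→sink; max matching = max flow.
Augmenting path W1→J1 (+1); matched 1.
Augmenting path W2→J3 (+1); matched 2.
Augmenting path W3→J5 (+1); matched 3.
Augmenting path W4→J1→W1→J2 (+1); matched 4.
No augmenting path remains; maximum matching = 4.
König certificate: {W1, W4, J3, J5} is a vertex cover of size 4 (every listed pair touches it), so no matching can be larger.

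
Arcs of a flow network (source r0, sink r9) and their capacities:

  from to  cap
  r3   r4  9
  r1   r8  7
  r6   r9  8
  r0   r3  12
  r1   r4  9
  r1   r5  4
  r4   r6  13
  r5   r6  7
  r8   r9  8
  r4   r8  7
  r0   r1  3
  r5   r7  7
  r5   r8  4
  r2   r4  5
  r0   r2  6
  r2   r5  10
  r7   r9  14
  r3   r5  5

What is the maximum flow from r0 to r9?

Augment r0→r1→r8→r9: bottleneck 3, flow now 3.
Augment r0→r2→r4→r6→r9: bottleneck 5, flow now 8.
Augment r0→r2→r5→r6→r9: bottleneck 1, flow now 9.
Augment r0→r3→r4→r6→r9: bottleneck 2, flow now 11.
Augment r0→r3→r4→r8→r9: bottleneck 5, flow now 16.
Augment r0→r3→r5→r7→r9: bottleneck 5, flow now 21.
No augmenting path remains; maximum flow = 21.
In the residual graph, reachable from r0: {r0}.
Min-cut edges: r0→r1 (3), r0→r2 (6), r0→r3 (12); capacity 3 + 6 + 12 = 21.
This cut is saturated, so no flow can exceed 21.

21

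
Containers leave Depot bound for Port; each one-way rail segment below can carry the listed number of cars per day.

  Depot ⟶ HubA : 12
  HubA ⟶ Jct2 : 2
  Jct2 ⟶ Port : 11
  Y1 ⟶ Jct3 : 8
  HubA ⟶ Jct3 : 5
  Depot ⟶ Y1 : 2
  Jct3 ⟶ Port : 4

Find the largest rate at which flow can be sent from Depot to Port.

Augment Depot→Y1→Jct3→Port: bottleneck 2, flow now 2.
Augment Depot→HubA→Jct3→Port: bottleneck 2, flow now 4.
Augment Depot→HubA→Jct2→Port: bottleneck 2, flow now 6.
No augmenting path remains; maximum flow = 6.
In the residual graph, reachable from Depot: {Depot, Y1, HubA, Jct3}.
Min-cut edges: HubA→Jct2 (2), Jct3→Port (4); capacity 2 + 4 = 6.
This cut is saturated, so no flow can exceed 6.

6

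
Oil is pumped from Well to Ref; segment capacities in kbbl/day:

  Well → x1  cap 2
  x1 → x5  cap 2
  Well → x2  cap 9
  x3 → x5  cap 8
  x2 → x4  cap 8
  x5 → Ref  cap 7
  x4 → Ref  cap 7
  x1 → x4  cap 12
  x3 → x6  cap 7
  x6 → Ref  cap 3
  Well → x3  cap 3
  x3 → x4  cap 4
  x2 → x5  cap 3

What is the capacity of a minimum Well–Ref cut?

Augment Well→x1→x4→Ref: bottleneck 2, flow now 2.
Augment Well→x2→x4→Ref: bottleneck 5, flow now 7.
Augment Well→x2→x5→Ref: bottleneck 3, flow now 10.
Augment Well→x3→x5→Ref: bottleneck 3, flow now 13.
Augment Well→x2→x4→x1→x5→Ref: bottleneck 1, flow now 14. (uses reverse residual edge)
No augmenting path remains; maximum flow = 14.
By max-flow min-cut, the minimum cut capacity equals the max flow.
In the residual graph, reachable from Well: {Well}.
Min-cut edges: Well→x1 (2), Well→x2 (9), Well→x3 (3); capacity 2 + 9 + 3 = 14.

14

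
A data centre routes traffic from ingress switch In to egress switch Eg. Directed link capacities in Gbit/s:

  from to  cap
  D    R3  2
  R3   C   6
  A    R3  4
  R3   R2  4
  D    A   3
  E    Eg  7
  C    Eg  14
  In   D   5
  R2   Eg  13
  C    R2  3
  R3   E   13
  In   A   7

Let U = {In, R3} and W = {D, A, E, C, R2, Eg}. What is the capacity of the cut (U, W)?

35

Edges leaving {In, R3}: In→D (5), In→A (7), R3→E (13), R3→C (6), R3→R2 (4).
Cut capacity = 5 + 7 + 13 + 6 + 4 = 35.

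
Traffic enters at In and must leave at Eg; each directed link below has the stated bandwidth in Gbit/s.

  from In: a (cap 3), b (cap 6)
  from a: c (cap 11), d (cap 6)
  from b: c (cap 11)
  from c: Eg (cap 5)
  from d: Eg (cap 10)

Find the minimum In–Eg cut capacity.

8

Augment In→a→c→Eg: bottleneck 3, flow now 3.
Augment In→b→c→Eg: bottleneck 2, flow now 5.
Augment In→b→c→a→d→Eg: bottleneck 3, flow now 8. (uses reverse residual edge)
No augmenting path remains; maximum flow = 8.
By max-flow min-cut, the minimum cut capacity equals the max flow.
In the residual graph, reachable from In: {In, b, c}.
Min-cut edges: In→a (3), c→Eg (5); capacity 3 + 5 = 8.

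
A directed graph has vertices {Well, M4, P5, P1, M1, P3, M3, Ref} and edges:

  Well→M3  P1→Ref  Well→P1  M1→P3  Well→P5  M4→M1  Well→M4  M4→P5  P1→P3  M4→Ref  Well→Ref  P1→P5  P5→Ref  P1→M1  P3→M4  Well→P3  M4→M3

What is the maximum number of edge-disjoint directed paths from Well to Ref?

Assign every edge capacity 1; by Menger, the answer equals the max flow.
Path Well→Ref (+1); total 1.
Path Well→M4→Ref (+1); total 2.
Path Well→P5→Ref (+1); total 3.
Path Well→P1→Ref (+1); total 4.
No residual Well→Ref path; max flow = 4.
Certifying cut of size 4: {M4→Ref, P5→Ref, Well→P1, Well→Ref}.

4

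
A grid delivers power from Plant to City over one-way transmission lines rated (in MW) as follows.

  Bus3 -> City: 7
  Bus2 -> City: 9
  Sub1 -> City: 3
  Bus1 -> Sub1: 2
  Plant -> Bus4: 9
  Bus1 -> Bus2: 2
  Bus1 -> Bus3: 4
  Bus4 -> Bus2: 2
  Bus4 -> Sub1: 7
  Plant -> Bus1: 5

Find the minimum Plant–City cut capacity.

10

Augment Plant→Bus1→Sub1→City: bottleneck 2, flow now 2.
Augment Plant→Bus1→Bus3→City: bottleneck 3, flow now 5.
Augment Plant→Bus4→Sub1→City: bottleneck 1, flow now 6.
Augment Plant→Bus4→Bus2→City: bottleneck 2, flow now 8.
Augment Plant→Bus4→Sub1→Bus1→Bus3→City: bottleneck 1, flow now 9. (uses reverse residual edge)
Augment Plant→Bus4→Sub1→Bus1→Bus2→City: bottleneck 1, flow now 10. (uses reverse residual edge)
No augmenting path remains; maximum flow = 10.
By max-flow min-cut, the minimum cut capacity equals the max flow.
In the residual graph, reachable from Plant: {Plant, Bus4, Sub1}.
Min-cut edges: Plant→Bus1 (5), Bus4→Bus2 (2), Sub1→City (3); capacity 5 + 2 + 3 = 10.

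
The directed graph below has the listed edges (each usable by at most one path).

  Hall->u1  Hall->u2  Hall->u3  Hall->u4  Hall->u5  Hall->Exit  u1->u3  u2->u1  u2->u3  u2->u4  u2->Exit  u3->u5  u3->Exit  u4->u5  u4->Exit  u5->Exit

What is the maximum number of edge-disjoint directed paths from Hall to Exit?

5

Assign every edge capacity 1; by Menger, the answer equals the max flow.
Path Hall→Exit (+1); total 1.
Path Hall→u2→Exit (+1); total 2.
Path Hall→u3→Exit (+1); total 3.
Path Hall→u4→Exit (+1); total 4.
Path Hall→u5→Exit (+1); total 5.
No residual Hall→Exit path; max flow = 5.
Certifying cut of size 5: {Hall→Exit, Hall→u2, Hall→u4, u3→Exit, u5→Exit}.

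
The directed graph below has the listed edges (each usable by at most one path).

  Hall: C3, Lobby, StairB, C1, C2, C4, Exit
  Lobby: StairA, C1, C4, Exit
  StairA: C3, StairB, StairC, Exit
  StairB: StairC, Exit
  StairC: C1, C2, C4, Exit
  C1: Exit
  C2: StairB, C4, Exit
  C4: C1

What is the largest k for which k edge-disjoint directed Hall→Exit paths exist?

Assign every edge capacity 1; by Menger, the answer equals the max flow.
Path Hall→Exit (+1); total 1.
Path Hall→Lobby→Exit (+1); total 2.
Path Hall→StairB→Exit (+1); total 3.
Path Hall→C1→Exit (+1); total 4.
Path Hall→C2→Exit (+1); total 5.
No residual Hall→Exit path; max flow = 5.
Certifying cut of size 5: {C1→Exit, Hall→C2, Hall→Exit, Hall→Lobby, Hall→StairB}.

5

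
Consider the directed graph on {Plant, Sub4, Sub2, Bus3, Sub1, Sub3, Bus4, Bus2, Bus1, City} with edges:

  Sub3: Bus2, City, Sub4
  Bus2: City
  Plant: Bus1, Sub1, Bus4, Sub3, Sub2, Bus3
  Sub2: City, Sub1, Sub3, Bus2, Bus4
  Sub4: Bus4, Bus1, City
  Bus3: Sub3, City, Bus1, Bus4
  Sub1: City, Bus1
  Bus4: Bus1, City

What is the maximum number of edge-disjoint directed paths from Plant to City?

Assign every edge capacity 1; by Menger, the answer equals the max flow.
Path Plant→Sub2→City (+1); total 1.
Path Plant→Bus3→City (+1); total 2.
Path Plant→Sub1→City (+1); total 3.
Path Plant→Sub3→City (+1); total 4.
Path Plant→Bus4→City (+1); total 5.
No residual Plant→City path; max flow = 5.
Certifying cut of size 5: {Plant→Bus3, Plant→Bus4, Plant→Sub1, Plant→Sub2, Plant→Sub3}.

5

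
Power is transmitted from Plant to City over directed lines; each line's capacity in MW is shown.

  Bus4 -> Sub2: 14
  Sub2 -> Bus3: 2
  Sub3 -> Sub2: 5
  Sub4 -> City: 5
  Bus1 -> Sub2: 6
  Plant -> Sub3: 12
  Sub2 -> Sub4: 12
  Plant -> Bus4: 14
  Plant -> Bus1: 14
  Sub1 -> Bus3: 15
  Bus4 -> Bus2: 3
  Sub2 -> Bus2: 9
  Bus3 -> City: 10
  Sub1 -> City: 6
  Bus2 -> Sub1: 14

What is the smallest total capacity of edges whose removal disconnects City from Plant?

19

Augment Plant→Bus1→Sub2→Bus3→City: bottleneck 2, flow now 2.
Augment Plant→Bus1→Sub2→Sub4→City: bottleneck 4, flow now 6.
Augment Plant→Bus4→Bus2→Sub1→City: bottleneck 3, flow now 9.
Augment Plant→Bus4→Sub2→Sub4→City: bottleneck 1, flow now 10.
Augment Plant→Bus4→Sub2→Bus2→Sub1→City: bottleneck 3, flow now 13.
Augment Plant→Bus4→Sub2→Bus2→Sub1→Bus3→City: bottleneck 6, flow now 19.
No augmenting path remains; maximum flow = 19.
By max-flow min-cut, the minimum cut capacity equals the max flow.
In the residual graph, reachable from Plant: {Plant, Bus1, Bus4, Sub3, Sub2, Sub4}.
Min-cut edges: Bus4→Bus2 (3), Sub2→Bus2 (9), Sub2→Bus3 (2), Sub4→City (5); capacity 3 + 9 + 2 + 5 = 19.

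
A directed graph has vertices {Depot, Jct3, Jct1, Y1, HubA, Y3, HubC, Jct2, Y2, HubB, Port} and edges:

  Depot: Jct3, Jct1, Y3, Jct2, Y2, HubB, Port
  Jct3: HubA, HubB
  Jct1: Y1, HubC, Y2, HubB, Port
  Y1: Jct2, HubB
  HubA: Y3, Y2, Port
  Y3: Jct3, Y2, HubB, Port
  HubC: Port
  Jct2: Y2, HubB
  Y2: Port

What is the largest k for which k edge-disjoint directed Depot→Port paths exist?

Assign every edge capacity 1; by Menger, the answer equals the max flow.
Path Depot→Port (+1); total 1.
Path Depot→Jct1→Port (+1); total 2.
Path Depot→Y3→Port (+1); total 3.
Path Depot→Y2→Port (+1); total 4.
Path Depot→Jct3→HubA→Port (+1); total 5.
No residual Depot→Port path; max flow = 5.
Certifying cut of size 5: {Depot→Jct1, Depot→Jct3, Depot→Port, Depot→Y3, Y2→Port}.

5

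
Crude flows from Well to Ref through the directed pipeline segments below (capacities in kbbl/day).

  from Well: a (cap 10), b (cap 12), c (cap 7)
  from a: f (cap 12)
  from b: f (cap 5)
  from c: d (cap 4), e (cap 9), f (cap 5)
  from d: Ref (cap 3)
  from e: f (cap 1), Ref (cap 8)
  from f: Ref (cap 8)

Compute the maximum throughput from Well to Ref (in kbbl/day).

Augment Well→a→f→Ref: bottleneck 8, flow now 8.
Augment Well→c→d→Ref: bottleneck 3, flow now 11.
Augment Well→c→e→Ref: bottleneck 4, flow now 15.
No augmenting path remains; maximum flow = 15.
In the residual graph, reachable from Well: {Well, a, b, f}.
Min-cut edges: Well→c (7), f→Ref (8); capacity 7 + 8 = 15.
This cut is saturated, so no flow can exceed 15.

15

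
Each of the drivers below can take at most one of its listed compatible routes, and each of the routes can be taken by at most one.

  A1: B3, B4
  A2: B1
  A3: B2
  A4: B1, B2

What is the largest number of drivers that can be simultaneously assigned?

3

Unit-capacity flow: source→left, listed edges, right→sink; max matching = max flow.
Augmenting path A1→B3 (+1); matched 1.
Augmenting path A2→B1 (+1); matched 2.
Augmenting path A3→B2 (+1); matched 3.
No augmenting path remains; maximum matching = 3.
König certificate: {A1, B1, B2} is a vertex cover of size 3 (every listed pair touches it), so no matching can be larger.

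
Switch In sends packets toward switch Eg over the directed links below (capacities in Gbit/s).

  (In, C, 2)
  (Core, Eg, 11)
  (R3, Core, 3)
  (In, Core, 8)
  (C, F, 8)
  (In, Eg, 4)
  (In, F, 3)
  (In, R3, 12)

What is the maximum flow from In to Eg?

15

Augment In→Eg: bottleneck 4, flow now 4.
Augment In→Core→Eg: bottleneck 8, flow now 12.
Augment In→R3→Core→Eg: bottleneck 3, flow now 15.
No augmenting path remains; maximum flow = 15.
In the residual graph, reachable from In: {In, R3, C, F}.
Min-cut edges: In→Core (8), In→Eg (4), R3→Core (3); capacity 8 + 4 + 3 = 15.
This cut is saturated, so no flow can exceed 15.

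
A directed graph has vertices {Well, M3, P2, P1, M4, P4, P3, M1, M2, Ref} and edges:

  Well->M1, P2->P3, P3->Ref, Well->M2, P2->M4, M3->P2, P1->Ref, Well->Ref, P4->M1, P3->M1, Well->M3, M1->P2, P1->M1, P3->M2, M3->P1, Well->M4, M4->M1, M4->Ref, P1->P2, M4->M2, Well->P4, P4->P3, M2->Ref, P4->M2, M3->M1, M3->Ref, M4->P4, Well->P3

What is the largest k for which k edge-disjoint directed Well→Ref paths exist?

5

Assign every edge capacity 1; by Menger, the answer equals the max flow.
Path Well→Ref (+1); total 1.
Path Well→M3→Ref (+1); total 2.
Path Well→M4→Ref (+1); total 3.
Path Well→P3→Ref (+1); total 4.
Path Well→M2→Ref (+1); total 5.
No residual Well→Ref path; max flow = 5.
Certifying cut of size 5: {M2→Ref, M4→Ref, P3→Ref, Well→M3, Well→Ref}.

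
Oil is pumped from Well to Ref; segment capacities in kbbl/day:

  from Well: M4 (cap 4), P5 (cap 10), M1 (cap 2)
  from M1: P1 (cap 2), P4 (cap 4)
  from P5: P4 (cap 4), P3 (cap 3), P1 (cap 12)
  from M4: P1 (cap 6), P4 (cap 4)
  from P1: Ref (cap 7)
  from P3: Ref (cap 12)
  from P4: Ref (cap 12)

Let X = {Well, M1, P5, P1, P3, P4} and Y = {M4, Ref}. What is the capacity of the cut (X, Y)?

35

Edges leaving {Well, M1, P5, P1, P3, P4}: Well→M4 (4), P1→Ref (7), P3→Ref (12), P4→Ref (12).
Cut capacity = 4 + 7 + 12 + 12 = 35.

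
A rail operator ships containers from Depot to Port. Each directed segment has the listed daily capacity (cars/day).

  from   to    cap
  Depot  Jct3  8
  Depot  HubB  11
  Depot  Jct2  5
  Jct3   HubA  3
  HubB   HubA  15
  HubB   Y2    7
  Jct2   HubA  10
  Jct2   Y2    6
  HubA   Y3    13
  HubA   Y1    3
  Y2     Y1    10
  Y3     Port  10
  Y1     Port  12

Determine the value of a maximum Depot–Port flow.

Augment Depot→Jct3→HubA→Y3→Port: bottleneck 3, flow now 3.
Augment Depot→HubB→HubA→Y3→Port: bottleneck 7, flow now 10.
Augment Depot→HubB→HubA→Y1→Port: bottleneck 3, flow now 13.
Augment Depot→HubB→Y2→Y1→Port: bottleneck 1, flow now 14.
Augment Depot→Jct2→Y2→Y1→Port: bottleneck 5, flow now 19.
No augmenting path remains; maximum flow = 19.
In the residual graph, reachable from Depot: {Depot, Jct3}.
Min-cut edges: Depot→HubB (11), Depot→Jct2 (5), Jct3→HubA (3); capacity 11 + 5 + 3 = 19.
This cut is saturated, so no flow can exceed 19.

19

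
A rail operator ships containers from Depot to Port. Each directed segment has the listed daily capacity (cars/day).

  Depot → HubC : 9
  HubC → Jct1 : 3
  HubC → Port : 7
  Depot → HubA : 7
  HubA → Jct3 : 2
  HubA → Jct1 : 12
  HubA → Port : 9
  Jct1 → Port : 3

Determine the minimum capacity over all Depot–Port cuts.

16

Augment Depot→HubA→Port: bottleneck 7, flow now 7.
Augment Depot→HubC→Port: bottleneck 7, flow now 14.
Augment Depot→HubC→Jct1→Port: bottleneck 2, flow now 16.
No augmenting path remains; maximum flow = 16.
By max-flow min-cut, the minimum cut capacity equals the max flow.
In the residual graph, reachable from Depot: {Depot}.
Min-cut edges: Depot→HubA (7), Depot→HubC (9); capacity 7 + 9 = 16.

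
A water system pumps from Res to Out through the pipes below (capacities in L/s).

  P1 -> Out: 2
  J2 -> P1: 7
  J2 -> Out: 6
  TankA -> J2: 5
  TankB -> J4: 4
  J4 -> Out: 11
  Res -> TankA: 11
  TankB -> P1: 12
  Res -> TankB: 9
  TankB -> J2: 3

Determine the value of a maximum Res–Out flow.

Augment Res→TankA→J2→Out: bottleneck 5, flow now 5.
Augment Res→TankB→P1→Out: bottleneck 2, flow now 7.
Augment Res→TankB→J2→Out: bottleneck 1, flow now 8.
Augment Res→TankB→J4→Out: bottleneck 4, flow now 12.
No augmenting path remains; maximum flow = 12.
In the residual graph, reachable from Res: {Res, TankA, TankB, P1, J2}.
Min-cut edges: TankB→J4 (4), P1→Out (2), J2→Out (6); capacity 4 + 2 + 6 = 12.
This cut is saturated, so no flow can exceed 12.

12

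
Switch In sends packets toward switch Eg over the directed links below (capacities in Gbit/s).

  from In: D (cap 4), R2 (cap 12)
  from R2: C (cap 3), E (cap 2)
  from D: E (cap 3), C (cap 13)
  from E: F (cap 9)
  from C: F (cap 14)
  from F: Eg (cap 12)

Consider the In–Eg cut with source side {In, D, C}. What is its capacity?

29

Edges leaving {In, D, C}: In→R2 (12), D→E (3), C→F (14).
Cut capacity = 12 + 3 + 14 = 29.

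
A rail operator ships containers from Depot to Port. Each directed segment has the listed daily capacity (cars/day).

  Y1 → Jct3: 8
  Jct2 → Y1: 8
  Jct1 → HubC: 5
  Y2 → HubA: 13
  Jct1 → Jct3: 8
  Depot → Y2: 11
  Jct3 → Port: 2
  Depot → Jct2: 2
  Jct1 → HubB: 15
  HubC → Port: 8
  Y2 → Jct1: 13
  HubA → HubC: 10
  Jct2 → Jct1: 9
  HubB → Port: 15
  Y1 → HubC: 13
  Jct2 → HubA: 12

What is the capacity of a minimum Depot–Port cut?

Augment Depot→Jct2→Jct1→HubC→Port: bottleneck 2, flow now 2.
Augment Depot→Y2→Jct1→HubC→Port: bottleneck 3, flow now 5.
Augment Depot→Y2→Jct1→Jct3→Port: bottleneck 2, flow now 7.
Augment Depot→Y2→Jct1→HubB→Port: bottleneck 6, flow now 13.
No augmenting path remains; maximum flow = 13.
By max-flow min-cut, the minimum cut capacity equals the max flow.
In the residual graph, reachable from Depot: {Depot}.
Min-cut edges: Depot→Jct2 (2), Depot→Y2 (11); capacity 2 + 11 = 13.

13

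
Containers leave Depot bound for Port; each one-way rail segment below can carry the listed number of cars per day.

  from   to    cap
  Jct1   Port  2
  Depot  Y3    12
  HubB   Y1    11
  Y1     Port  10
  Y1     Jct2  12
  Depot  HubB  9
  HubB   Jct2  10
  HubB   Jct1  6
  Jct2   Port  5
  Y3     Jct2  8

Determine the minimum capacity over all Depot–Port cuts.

Augment Depot→HubB→Jct2→Port: bottleneck 5, flow now 5.
Augment Depot→HubB→Jct1→Port: bottleneck 2, flow now 7.
Augment Depot→HubB→Y1→Port: bottleneck 2, flow now 9.
Augment Depot→Y3→Jct2→HubB→Y1→Port: bottleneck 5, flow now 14. (uses reverse residual edge)
No augmenting path remains; maximum flow = 14.
By max-flow min-cut, the minimum cut capacity equals the max flow.
In the residual graph, reachable from Depot: {Depot, Y3, Jct2}.
Min-cut edges: Depot→HubB (9), Jct2→Port (5); capacity 9 + 5 = 14.

14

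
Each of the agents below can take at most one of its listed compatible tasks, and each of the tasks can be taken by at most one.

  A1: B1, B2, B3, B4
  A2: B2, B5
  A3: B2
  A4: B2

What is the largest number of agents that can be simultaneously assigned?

3

Unit-capacity flow: source→left, listed edges, right→sink; max matching = max flow.
Augmenting path A1→B1 (+1); matched 1.
Augmenting path A2→B2 (+1); matched 2.
Augmenting path A3→B2→A2→B5 (+1); matched 3.
No augmenting path remains; maximum matching = 3.
König certificate: {A1, A2, B2} is a vertex cover of size 3 (every listed pair touches it), so no matching can be larger.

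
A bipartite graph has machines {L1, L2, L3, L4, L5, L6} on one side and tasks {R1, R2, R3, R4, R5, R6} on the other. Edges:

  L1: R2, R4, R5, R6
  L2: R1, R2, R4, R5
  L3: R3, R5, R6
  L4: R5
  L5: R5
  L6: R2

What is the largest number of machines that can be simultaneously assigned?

Unit-capacity flow: source→left, listed edges, right→sink; max matching = max flow.
Augmenting path L1→R2 (+1); matched 1.
Augmenting path L2→R1 (+1); matched 2.
Augmenting path L3→R3 (+1); matched 3.
Augmenting path L4→R5 (+1); matched 4.
Augmenting path L6→R2→L1→R4 (+1); matched 5.
No augmenting path remains; maximum matching = 5.
König certificate: {L1, L2, L3, L6, R5} is a vertex cover of size 5 (every listed pair touches it), so no matching can be larger.

5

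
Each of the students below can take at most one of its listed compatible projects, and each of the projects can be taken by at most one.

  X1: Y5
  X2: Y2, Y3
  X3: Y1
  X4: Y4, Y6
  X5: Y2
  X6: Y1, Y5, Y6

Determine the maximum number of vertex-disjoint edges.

Unit-capacity flow: source→left, listed edges, right→sink; max matching = max flow.
Augmenting path X1→Y5 (+1); matched 1.
Augmenting path X2→Y2 (+1); matched 2.
Augmenting path X3→Y1 (+1); matched 3.
Augmenting path X4→Y4 (+1); matched 4.
Augmenting path X6→Y6 (+1); matched 5.
Augmenting path X5→Y2→X2→Y3 (+1); matched 6.
No augmenting path remains; maximum matching = 6.
König certificate: {X1, X2, X3, X4, X5, X6} is a vertex cover of size 6 (every listed pair touches it), so no matching can be larger.

6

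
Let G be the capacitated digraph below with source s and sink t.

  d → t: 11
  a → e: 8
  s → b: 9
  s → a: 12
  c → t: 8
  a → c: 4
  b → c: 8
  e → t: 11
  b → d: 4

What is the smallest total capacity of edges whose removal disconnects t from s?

20

Augment s→a→c→t: bottleneck 4, flow now 4.
Augment s→a→e→t: bottleneck 8, flow now 12.
Augment s→b→c→t: bottleneck 4, flow now 16.
Augment s→b→d→t: bottleneck 4, flow now 20.
No augmenting path remains; maximum flow = 20.
By max-flow min-cut, the minimum cut capacity equals the max flow.
In the residual graph, reachable from s: {s, a, b, c}.
Min-cut edges: a→e (8), b→d (4), c→t (8); capacity 8 + 4 + 8 = 20.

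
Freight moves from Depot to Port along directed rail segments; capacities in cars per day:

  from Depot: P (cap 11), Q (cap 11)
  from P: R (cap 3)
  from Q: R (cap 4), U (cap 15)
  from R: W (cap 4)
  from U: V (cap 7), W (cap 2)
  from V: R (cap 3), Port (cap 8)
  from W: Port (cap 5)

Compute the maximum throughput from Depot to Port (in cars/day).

12

Augment Depot→P→R→W→Port: bottleneck 3, flow now 3.
Augment Depot→Q→R→W→Port: bottleneck 1, flow now 4.
Augment Depot→Q→U→V→Port: bottleneck 7, flow now 11.
Augment Depot→Q→U→W→Port: bottleneck 1, flow now 12.
No augmenting path remains; maximum flow = 12.
In the residual graph, reachable from Depot: {Depot, P, Q, R, U, W}.
Min-cut edges: U→V (7), W→Port (5); capacity 7 + 5 = 12.
This cut is saturated, so no flow can exceed 12.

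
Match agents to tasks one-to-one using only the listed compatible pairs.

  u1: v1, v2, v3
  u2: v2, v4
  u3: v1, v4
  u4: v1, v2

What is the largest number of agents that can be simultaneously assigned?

Unit-capacity flow: source→left, listed edges, right→sink; max matching = max flow.
Augmenting path u1→v1 (+1); matched 1.
Augmenting path u2→v2 (+1); matched 2.
Augmenting path u3→v4 (+1); matched 3.
Augmenting path u4→v1→u1→v3 (+1); matched 4.
No augmenting path remains; maximum matching = 4.
König certificate: {u1, u2, u3, u4} is a vertex cover of size 4 (every listed pair touches it), so no matching can be larger.

4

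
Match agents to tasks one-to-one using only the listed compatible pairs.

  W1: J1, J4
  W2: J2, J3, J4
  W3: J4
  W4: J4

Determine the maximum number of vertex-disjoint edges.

Unit-capacity flow: source→left, listed edges, right→sink; max matching = max flow.
Augmenting path W1→J1 (+1); matched 1.
Augmenting path W2→J2 (+1); matched 2.
Augmenting path W3→J4 (+1); matched 3.
No augmenting path remains; maximum matching = 3.
König certificate: {W1, W2, J4} is a vertex cover of size 3 (every listed pair touches it), so no matching can be larger.

3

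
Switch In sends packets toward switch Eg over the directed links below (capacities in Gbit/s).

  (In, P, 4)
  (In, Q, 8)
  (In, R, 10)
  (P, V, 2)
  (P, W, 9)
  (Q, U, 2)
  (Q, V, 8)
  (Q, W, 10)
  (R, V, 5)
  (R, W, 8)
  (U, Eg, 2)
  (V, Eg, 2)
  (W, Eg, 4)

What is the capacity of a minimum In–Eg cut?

Augment In→P→V→Eg: bottleneck 2, flow now 2.
Augment In→P→W→Eg: bottleneck 2, flow now 4.
Augment In→Q→U→Eg: bottleneck 2, flow now 6.
Augment In→Q→W→Eg: bottleneck 2, flow now 8.
No augmenting path remains; maximum flow = 8.
By max-flow min-cut, the minimum cut capacity equals the max flow.
In the residual graph, reachable from In: {In, P, Q, R, V, W}.
Min-cut edges: Q→U (2), V→Eg (2), W→Eg (4); capacity 2 + 2 + 4 = 8.

8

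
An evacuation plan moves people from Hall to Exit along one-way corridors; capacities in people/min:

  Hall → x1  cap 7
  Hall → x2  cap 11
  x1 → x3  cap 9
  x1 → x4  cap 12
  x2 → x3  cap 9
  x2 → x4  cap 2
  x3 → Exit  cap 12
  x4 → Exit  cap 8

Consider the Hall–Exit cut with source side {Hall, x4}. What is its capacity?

26

Edges leaving {Hall, x4}: Hall→x1 (7), Hall→x2 (11), x4→Exit (8).
Cut capacity = 7 + 11 + 8 = 26.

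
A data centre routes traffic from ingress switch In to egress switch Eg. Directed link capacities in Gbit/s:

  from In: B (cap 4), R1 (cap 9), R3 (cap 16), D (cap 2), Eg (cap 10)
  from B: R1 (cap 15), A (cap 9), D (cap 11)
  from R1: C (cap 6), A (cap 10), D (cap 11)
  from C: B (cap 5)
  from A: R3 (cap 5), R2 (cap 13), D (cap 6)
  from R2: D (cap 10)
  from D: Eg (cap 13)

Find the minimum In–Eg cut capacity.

23

Augment In→Eg: bottleneck 10, flow now 10.
Augment In→D→Eg: bottleneck 2, flow now 12.
Augment In→B→D→Eg: bottleneck 4, flow now 16.
Augment In→R1→D→Eg: bottleneck 7, flow now 23.
No augmenting path remains; maximum flow = 23.
By max-flow min-cut, the minimum cut capacity equals the max flow.
In the residual graph, reachable from In: {In, B, R1, C, A, R3, R2, D}.
Min-cut edges: In→Eg (10), D→Eg (13); capacity 10 + 13 = 23.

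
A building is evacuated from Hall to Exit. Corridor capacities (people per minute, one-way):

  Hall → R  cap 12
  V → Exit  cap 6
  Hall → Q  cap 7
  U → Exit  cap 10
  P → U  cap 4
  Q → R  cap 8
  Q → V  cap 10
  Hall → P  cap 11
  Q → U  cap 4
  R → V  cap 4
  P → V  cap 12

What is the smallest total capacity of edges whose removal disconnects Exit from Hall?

14

Augment Hall→P→U→Exit: bottleneck 4, flow now 4.
Augment Hall→P→V→Exit: bottleneck 6, flow now 10.
Augment Hall→Q→U→Exit: bottleneck 4, flow now 14.
No augmenting path remains; maximum flow = 14.
By max-flow min-cut, the minimum cut capacity equals the max flow.
In the residual graph, reachable from Hall: {Hall, P, Q, R, V}.
Min-cut edges: P→U (4), Q→U (4), V→Exit (6); capacity 4 + 4 + 6 = 14.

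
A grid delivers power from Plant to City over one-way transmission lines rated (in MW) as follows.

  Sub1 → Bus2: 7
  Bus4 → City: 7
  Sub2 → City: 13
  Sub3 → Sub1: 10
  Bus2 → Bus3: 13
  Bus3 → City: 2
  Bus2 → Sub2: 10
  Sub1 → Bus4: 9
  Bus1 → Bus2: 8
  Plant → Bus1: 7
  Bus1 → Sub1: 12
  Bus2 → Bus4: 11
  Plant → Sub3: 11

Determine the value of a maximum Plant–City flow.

Augment Plant→Sub3→Sub1→Bus4→City: bottleneck 7, flow now 7.
Augment Plant→Bus1→Bus2→Bus3→City: bottleneck 2, flow now 9.
Augment Plant→Bus1→Bus2→Sub2→City: bottleneck 5, flow now 14.
Augment Plant→Sub3→Sub1→Bus2→Sub2→City: bottleneck 3, flow now 17.
No augmenting path remains; maximum flow = 17.
In the residual graph, reachable from Plant: {Plant, Sub3}.
Min-cut edges: Plant→Bus1 (7), Sub3→Sub1 (10); capacity 7 + 10 = 17.
This cut is saturated, so no flow can exceed 17.

17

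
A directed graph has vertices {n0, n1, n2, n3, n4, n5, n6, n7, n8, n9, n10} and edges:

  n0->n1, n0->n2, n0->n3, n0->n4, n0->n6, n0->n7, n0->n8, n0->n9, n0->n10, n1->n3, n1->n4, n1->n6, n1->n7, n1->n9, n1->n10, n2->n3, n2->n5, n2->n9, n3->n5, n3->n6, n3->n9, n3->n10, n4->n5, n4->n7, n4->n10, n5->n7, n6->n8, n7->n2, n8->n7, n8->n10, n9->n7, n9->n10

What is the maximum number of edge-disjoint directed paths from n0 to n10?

6

Assign every edge capacity 1; by Menger, the answer equals the max flow.
Path n0→n10 (+1); total 1.
Path n0→n1→n10 (+1); total 2.
Path n0→n3→n10 (+1); total 3.
Path n0→n4→n10 (+1); total 4.
Path n0→n8→n10 (+1); total 5.
Path n0→n9→n10 (+1); total 6.
No residual n0→n10 path; max flow = 6.
Certifying cut of size 6: {n0→n1, n0→n10, n0→n4, n3→n10, n8→n10, n9→n10}.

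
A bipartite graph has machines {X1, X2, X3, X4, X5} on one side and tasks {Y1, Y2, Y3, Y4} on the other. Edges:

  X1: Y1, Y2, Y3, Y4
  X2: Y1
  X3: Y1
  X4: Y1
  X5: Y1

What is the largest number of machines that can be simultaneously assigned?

Unit-capacity flow: source→left, listed edges, right→sink; max matching = max flow.
Augmenting path X1→Y1 (+1); matched 1.
Augmenting path X2→Y1→X1→Y2 (+1); matched 2.
No augmenting path remains; maximum matching = 2.
König certificate: {X1, Y1} is a vertex cover of size 2 (every listed pair touches it), so no matching can be larger.

2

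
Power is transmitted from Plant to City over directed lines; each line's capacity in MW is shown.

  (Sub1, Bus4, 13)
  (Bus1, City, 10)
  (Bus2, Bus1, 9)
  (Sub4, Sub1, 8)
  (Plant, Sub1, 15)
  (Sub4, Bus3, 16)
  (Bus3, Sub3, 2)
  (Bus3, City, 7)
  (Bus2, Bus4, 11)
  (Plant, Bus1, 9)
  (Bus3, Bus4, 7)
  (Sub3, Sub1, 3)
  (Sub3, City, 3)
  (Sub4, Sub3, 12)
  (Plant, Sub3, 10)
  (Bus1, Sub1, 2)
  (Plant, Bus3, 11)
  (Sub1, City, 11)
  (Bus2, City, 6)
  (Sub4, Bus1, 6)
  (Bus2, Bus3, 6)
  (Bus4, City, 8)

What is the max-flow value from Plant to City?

Augment Plant→Sub3→City: bottleneck 3, flow now 3.
Augment Plant→Bus1→City: bottleneck 9, flow now 12.
Augment Plant→Bus3→City: bottleneck 7, flow now 19.
Augment Plant→Sub1→City: bottleneck 11, flow now 30.
Augment Plant→Bus3→Bus4→City: bottleneck 4, flow now 34.
Augment Plant→Sub1→Bus4→City: bottleneck 4, flow now 38.
No augmenting path remains; maximum flow = 38.
In the residual graph, reachable from Plant: {Plant, Sub3, Bus3, Sub1, Bus4}.
Min-cut edges: Plant→Bus1 (9), Sub3→City (3), Bus3→City (7), Sub1→City (11), Bus4→City (8); capacity 9 + 3 + 7 + 11 + 8 = 38.
This cut is saturated, so no flow can exceed 38.

38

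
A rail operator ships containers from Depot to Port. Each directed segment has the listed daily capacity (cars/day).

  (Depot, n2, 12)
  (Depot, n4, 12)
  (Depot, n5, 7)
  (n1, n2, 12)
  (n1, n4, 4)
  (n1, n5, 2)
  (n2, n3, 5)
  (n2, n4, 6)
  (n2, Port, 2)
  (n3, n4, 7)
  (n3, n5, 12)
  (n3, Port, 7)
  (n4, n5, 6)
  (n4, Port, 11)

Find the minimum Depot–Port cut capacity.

Augment Depot→n2→Port: bottleneck 2, flow now 2.
Augment Depot→n4→Port: bottleneck 11, flow now 13.
Augment Depot→n2→n3→Port: bottleneck 5, flow now 18.
No augmenting path remains; maximum flow = 18.
By max-flow min-cut, the minimum cut capacity equals the max flow.
In the residual graph, reachable from Depot: {Depot, n2, n4, n5}.
Min-cut edges: n2→n3 (5), n2→Port (2), n4→Port (11); capacity 5 + 2 + 11 = 18.

18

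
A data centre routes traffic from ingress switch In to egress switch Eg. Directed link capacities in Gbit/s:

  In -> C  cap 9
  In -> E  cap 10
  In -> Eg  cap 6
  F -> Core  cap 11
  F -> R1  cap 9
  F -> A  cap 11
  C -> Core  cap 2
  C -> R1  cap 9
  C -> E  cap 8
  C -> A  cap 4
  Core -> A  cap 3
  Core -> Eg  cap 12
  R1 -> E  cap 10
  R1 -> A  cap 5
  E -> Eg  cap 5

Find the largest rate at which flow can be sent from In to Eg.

Augment In→Eg: bottleneck 6, flow now 6.
Augment In→E→Eg: bottleneck 5, flow now 11.
Augment In→C→Core→Eg: bottleneck 2, flow now 13.
No augmenting path remains; maximum flow = 13.
In the residual graph, reachable from In: {In, C, R1, E, A}.
Min-cut edges: In→Eg (6), C→Core (2), E→Eg (5); capacity 6 + 2 + 5 = 13.
This cut is saturated, so no flow can exceed 13.

13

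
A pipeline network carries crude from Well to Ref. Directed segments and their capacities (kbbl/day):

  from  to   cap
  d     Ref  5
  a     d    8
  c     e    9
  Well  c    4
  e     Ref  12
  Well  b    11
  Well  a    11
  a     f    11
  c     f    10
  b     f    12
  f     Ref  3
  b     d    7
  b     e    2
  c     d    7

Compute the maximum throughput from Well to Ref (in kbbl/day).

14

Augment Well→a→d→Ref: bottleneck 5, flow now 5.
Augment Well→a→f→Ref: bottleneck 3, flow now 8.
Augment Well→b→e→Ref: bottleneck 2, flow now 10.
Augment Well→c→e→Ref: bottleneck 4, flow now 14.
No augmenting path remains; maximum flow = 14.
In the residual graph, reachable from Well: {Well, a, b, d, f}.
Min-cut edges: Well→c (4), b→e (2), d→Ref (5), f→Ref (3); capacity 4 + 2 + 5 + 3 = 14.
This cut is saturated, so no flow can exceed 14.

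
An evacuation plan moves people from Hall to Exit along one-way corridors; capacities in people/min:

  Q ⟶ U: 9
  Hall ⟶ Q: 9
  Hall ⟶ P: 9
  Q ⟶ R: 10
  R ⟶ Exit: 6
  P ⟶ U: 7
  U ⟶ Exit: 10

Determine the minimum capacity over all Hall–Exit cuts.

16

Augment Hall→P→U→Exit: bottleneck 7, flow now 7.
Augment Hall→Q→R→Exit: bottleneck 6, flow now 13.
Augment Hall→Q→U→Exit: bottleneck 3, flow now 16.
No augmenting path remains; maximum flow = 16.
By max-flow min-cut, the minimum cut capacity equals the max flow.
In the residual graph, reachable from Hall: {Hall, P}.
Min-cut edges: Hall→Q (9), P→U (7); capacity 9 + 7 = 16.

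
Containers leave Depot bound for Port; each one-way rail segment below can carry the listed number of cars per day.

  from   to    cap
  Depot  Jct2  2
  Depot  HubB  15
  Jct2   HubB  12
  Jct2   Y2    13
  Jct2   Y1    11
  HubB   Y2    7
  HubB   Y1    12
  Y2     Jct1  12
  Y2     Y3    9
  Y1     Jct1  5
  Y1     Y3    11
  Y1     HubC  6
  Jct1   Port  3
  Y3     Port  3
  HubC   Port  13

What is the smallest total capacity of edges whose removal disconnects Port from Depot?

12

Augment Depot→Jct2→Y2→Jct1→Port: bottleneck 2, flow now 2.
Augment Depot→HubB→Y2→Jct1→Port: bottleneck 1, flow now 3.
Augment Depot→HubB→Y2→Y3→Port: bottleneck 3, flow now 6.
Augment Depot→HubB→Y1→HubC→Port: bottleneck 6, flow now 12.
No augmenting path remains; maximum flow = 12.
By max-flow min-cut, the minimum cut capacity equals the max flow.
In the residual graph, reachable from Depot: {Depot, Jct2, HubB, Y2, Y1, Jct1, Y3}.
Min-cut edges: Y1→HubC (6), Jct1→Port (3), Y3→Port (3); capacity 6 + 3 + 3 = 12.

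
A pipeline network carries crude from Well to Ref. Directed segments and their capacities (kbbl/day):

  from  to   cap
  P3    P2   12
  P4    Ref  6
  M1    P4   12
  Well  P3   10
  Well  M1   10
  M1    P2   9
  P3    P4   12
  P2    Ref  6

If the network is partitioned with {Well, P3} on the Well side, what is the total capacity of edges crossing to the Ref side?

Edges leaving {Well, P3}: Well→M1 (10), P3→P4 (12), P3→P2 (12).
Cut capacity = 10 + 12 + 12 = 34.

34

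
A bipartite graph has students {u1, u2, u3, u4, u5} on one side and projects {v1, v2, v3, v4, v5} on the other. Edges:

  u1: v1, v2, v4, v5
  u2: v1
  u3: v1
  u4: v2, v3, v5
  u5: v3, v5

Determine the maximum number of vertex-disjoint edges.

4

Unit-capacity flow: source→left, listed edges, right→sink; max matching = max flow.
Augmenting path u1→v1 (+1); matched 1.
Augmenting path u4→v2 (+1); matched 2.
Augmenting path u5→v3 (+1); matched 3.
Augmenting path u2→v1→u1→v4 (+1); matched 4.
No augmenting path remains; maximum matching = 4.
König certificate: {u1, u4, u5, v1} is a vertex cover of size 4 (every listed pair touches it), so no matching can be larger.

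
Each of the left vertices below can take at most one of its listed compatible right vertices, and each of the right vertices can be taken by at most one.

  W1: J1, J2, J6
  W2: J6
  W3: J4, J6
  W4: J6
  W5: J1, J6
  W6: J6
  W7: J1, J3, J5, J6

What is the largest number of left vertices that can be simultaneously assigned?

5

Unit-capacity flow: source→left, listed edges, right→sink; max matching = max flow.
Augmenting path W1→J1 (+1); matched 1.
Augmenting path W2→J6 (+1); matched 2.
Augmenting path W3→J4 (+1); matched 3.
Augmenting path W7→J3 (+1); matched 4.
Augmenting path W5→J1→W1→J2 (+1); matched 5.
No augmenting path remains; maximum matching = 5.
König certificate: {W1, W3, W5, W7, J6} is a vertex cover of size 5 (every listed pair touches it), so no matching can be larger.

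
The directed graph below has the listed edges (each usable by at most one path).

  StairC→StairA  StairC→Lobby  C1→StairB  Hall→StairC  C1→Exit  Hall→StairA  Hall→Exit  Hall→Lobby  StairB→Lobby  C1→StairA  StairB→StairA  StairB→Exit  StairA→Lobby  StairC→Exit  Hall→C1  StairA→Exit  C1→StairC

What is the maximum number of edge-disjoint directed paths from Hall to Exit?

Assign every edge capacity 1; by Menger, the answer equals the max flow.
Path Hall→Exit (+1); total 1.
Path Hall→C1→Exit (+1); total 2.
Path Hall→StairC→Exit (+1); total 3.
Path Hall→StairA→Exit (+1); total 4.
No residual Hall→Exit path; max flow = 4.
Certifying cut of size 4: {Hall→C1, Hall→Exit, Hall→StairA, Hall→StairC}.

4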